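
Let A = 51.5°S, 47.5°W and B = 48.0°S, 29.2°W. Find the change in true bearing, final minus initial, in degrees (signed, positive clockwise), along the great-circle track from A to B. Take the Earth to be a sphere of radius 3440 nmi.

-14.0°

Initial bearing θ₁ = atan2(sin Δλ cos φ₂, cos φ₁ sin φ₂ − sin φ₁ cos φ₂ cos Δλ) = 80.66°
Final bearing θ₂ = (initial bearing from the destination back to the start) + 180° = 66.63°
Δθ = θ₂ − θ₁ = -14.0°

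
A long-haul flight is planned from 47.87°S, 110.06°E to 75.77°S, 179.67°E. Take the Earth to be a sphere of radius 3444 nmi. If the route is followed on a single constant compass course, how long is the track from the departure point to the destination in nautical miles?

Rhumb course C = atan2(Δλ, Δψ) with Δψ = ln[tan(π/4+φ₂/2)/tan(π/4+φ₁/2)] = -1.1268, Δλ = +1.2149 → C = 132.84°
d = R·|Δφ| / |cos C| = 3444·0.48695 / 0.68001 = 2466 nmi

2466 nmi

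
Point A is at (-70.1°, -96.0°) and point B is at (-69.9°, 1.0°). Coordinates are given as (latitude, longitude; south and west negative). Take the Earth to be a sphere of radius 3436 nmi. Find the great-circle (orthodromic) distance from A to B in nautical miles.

cos σ = sin φ₁ sin φ₂ + cos φ₁ cos φ₂ cos Δλ
      = sin(-70.10°)sin(-69.90°) + cos(-70.10°)cos(-69.90°)cos(97.00°) = 0.8688
σ = 29.685° → d = Rσ = 3436·0.51810 = 1780 nmi

1780 nmi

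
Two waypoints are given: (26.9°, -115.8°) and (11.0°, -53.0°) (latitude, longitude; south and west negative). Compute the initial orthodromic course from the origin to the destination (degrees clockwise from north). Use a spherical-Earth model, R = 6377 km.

92.2°

N = sin Δλ·cos φ₂ = +0.8731;  D = cos φ₁ sin φ₂ − sin φ₁ cos φ₂ cos Δλ = -0.0328
initial course = atan2(N, D) = 92.15°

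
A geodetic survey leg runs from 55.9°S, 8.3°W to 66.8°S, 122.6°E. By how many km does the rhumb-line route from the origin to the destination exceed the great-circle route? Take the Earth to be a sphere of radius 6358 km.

1225 km

Great circle: cos σ = sin φ₁ sin φ₂ + cos φ₁ cos φ₂ cos Δλ,  σ = 0.9065 rad → d_gc = 5763.6 km
Rhumb line: Δψ = -0.4015, q = Δφ/Δψ = 0.4738, d_rh = R√(Δφ²+q²Δλ²) = 6988.2 km
Excess = 6988.2 − 5763.6 = 1224.6 ≈ 1225 km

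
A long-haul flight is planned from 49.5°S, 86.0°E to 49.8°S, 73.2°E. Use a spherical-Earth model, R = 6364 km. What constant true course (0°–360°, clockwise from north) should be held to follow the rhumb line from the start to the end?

267.9°

Δψ = ln[tan(π/4+φ₂/2)/tan(π/4+φ₁/2)] = -0.0081
Δλ = -0.2234 rad (taken the short way round)
course = atan2(Δλ, Δψ) = 267.93°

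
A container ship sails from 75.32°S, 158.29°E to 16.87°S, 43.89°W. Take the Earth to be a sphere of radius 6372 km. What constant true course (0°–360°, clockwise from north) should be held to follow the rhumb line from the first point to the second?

Δψ = ln[tan(π/4+φ₂/2)/tan(π/4+φ₁/2)] = +1.7506
Δλ = +2.7545 rad (taken the short way round)
course = atan2(Δλ, Δψ) = 57.56°

57.6°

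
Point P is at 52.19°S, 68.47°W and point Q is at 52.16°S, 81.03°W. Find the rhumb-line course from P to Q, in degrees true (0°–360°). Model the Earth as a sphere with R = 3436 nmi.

270.2°

Δψ = ln[tan(π/4+φ₂/2)/tan(π/4+φ₁/2)] = +0.0009
Δλ = -0.2192 rad (taken the short way round)
course = atan2(Δλ, Δψ) = 270.22°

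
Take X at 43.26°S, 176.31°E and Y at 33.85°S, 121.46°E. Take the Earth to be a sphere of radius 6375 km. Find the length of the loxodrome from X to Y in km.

4874 km

Rhumb course C = atan2(Δλ, Δψ) with Δψ = ln[tan(π/4+φ₂/2)/tan(π/4+φ₁/2)] = +0.2106, Δλ = -0.9573 → C = 282.40°
d = R·|Δφ| / |cos C| = 6375·0.16424 / 0.21481 = 4874 km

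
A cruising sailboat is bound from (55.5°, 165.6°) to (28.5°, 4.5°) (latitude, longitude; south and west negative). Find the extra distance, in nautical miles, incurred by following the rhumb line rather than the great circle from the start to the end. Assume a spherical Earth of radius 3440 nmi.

Great circle: cos σ = sin φ₁ sin φ₂ + cos φ₁ cos φ₂ cos Δλ,  σ = 1.6486 rad → d_gc = 5671.07 nmi
Rhumb line: Δψ = -0.6502, q = Δφ/Δψ = 0.7247, d_rh = R√(Δφ²+q²Δλ²) = 7194.63 nmi
Excess = 7194.63 − 5671.07 = 1523.56 ≈ 1524 nmi

1524 nmi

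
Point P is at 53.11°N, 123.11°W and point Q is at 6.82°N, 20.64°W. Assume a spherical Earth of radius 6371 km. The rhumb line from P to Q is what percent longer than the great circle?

Great circle: σ = 1.6045 rad → d_gc = Rσ = 10222.4 km
Rhumb: Δφ = -0.8079, Δλ = +1.7884, Δψ = -0.9787, q = Δφ/Δψ = 0.8255 → d_rh = R√(Δφ²+q²Δλ²) = 10722.0 km
Excess = (10722.0 − 10222.4) / 10222.4 = 499.6 / 10222.4 = 4.89% ≈ 4.9%

4.9%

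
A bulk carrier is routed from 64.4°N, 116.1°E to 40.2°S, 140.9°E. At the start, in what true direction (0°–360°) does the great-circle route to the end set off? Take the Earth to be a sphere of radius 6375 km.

160.5°

N = sin Δλ·cos φ₂ = +0.3204;  D = cos φ₁ sin φ₂ − sin φ₁ cos φ₂ cos Δλ = -0.9042
initial course = atan2(N, D) = 160.49°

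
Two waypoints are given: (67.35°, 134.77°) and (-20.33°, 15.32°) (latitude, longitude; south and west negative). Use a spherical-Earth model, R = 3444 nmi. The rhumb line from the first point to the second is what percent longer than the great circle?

Great circle: σ = 2.0923 rad → d_gc = Rσ = 7205.9 nmi
Rhumb: Δφ = -1.5303, Δλ = -2.0848, Δψ = -1.9706, q = Δφ/Δψ = 0.7766 → d_rh = R√(Δφ²+q²Δλ²) = 7672.5 nmi
Excess = (7672.5 − 7205.9) / 7205.9 = 466.6 / 7205.9 = 6.48% ≈ 6.5%

6.5%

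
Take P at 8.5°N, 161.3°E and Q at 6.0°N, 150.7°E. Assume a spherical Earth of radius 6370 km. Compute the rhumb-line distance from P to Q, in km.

Δψ = ln[tan(π/4+φ₂/2)/tan(π/4+φ₁/2)] = -0.0440;  Δφ = -0.0436 rad,  Δλ = -0.1850 rad
q = Δφ/Δψ = 0.9919
d = R·√(Δφ² + q²Δλ²) = 6370·0.18863 = 1202 km

1202 km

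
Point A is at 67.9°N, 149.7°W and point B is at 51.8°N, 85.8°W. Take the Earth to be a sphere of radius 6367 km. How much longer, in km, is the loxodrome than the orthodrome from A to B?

154 km

Great circle: cos σ = sin φ₁ sin φ₂ + cos φ₁ cos φ₂ cos Δλ,  σ = 0.5908 rad → d_gc = 3761.9 km
Rhumb line: Δψ = -0.5728, q = Δφ/Δψ = 0.4906, d_rh = R√(Δφ²+q²Δλ²) = 3916.1 km
Excess = 3916.1 − 3761.9 = 154.2 ≈ 154 km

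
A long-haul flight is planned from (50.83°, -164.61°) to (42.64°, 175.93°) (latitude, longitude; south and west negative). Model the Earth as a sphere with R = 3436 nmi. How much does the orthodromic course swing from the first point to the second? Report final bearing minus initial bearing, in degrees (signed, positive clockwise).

-14.3°

At departure: θ₁ = atan2(sin Δλ cos φ₂, cos φ₁ sin φ₂ − sin φ₁ cos φ₂ cos Δλ) = 245.85°
At arrival: θ₂ = atan2(sin Δλ cos φ₁, −cos φ₂ sin φ₁ + sin φ₂ cos φ₁ cos Δλ) = 231.58°
Δθ = θ₂ − θ₁ = -14.3°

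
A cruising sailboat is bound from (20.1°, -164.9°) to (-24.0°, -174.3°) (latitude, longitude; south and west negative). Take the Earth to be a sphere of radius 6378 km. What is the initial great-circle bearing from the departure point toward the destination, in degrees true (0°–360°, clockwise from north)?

192.2°

N = sin Δλ·cos φ₂ = -0.1492;  D = cos φ₁ sin φ₂ − sin φ₁ cos φ₂ cos Δλ = -0.6917
initial course = atan2(N, D) = 192.17°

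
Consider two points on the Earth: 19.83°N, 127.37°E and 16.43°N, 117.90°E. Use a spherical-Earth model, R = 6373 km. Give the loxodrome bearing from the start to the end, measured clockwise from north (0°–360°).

Δψ = ln[tan(π/4+φ₂/2)/tan(π/4+φ₁/2)] = -0.0625
Δλ = -0.1653 rad (taken the short way round)
course = atan2(Δλ, Δψ) = 249.30°

249.3°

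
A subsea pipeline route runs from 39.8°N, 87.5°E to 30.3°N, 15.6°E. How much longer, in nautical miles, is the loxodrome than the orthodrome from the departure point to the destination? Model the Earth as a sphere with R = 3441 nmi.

86 nmi

Great circle: cos σ = sin φ₁ sin φ₂ + cos φ₁ cos φ₂ cos Δλ,  σ = 1.0133 rad → d_gc = 3486.9 nmi
Rhumb line: Δψ = -0.2030, q = Δφ/Δψ = 0.8168, d_rh = R√(Δφ²+q²Δλ²) = 3572.8 nmi
Excess = 3572.8 − 3486.9 = 85.9 ≈ 86 nmi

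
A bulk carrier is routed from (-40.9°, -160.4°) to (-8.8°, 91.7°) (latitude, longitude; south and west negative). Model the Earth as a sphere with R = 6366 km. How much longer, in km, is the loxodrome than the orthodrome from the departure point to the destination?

426 km

Great circle: cos σ = sin φ₁ sin φ₂ + cos φ₁ cos φ₂ cos Δλ,  σ = 1.7006 rad → d_gc = 10825.9 km
Rhumb line: Δψ = +0.6294, q = Δφ/Δψ = 0.8902, d_rh = R√(Δφ²+q²Δλ²) = 11252.3 km
Excess = 11252.3 − 10825.9 = 426.4 ≈ 426 km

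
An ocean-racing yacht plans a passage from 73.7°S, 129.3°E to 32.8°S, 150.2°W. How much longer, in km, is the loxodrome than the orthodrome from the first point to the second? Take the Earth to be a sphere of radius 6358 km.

Great circle: cos σ = sin φ₁ sin φ₂ + cos φ₁ cos φ₂ cos Δλ,  σ = 0.9778 rad → d_gc = 6216.7 km
Rhumb line: Δψ = +1.3369, q = Δφ/Δψ = 0.5340, d_rh = R√(Δφ²+q²Δλ²) = 6584.1 km
Excess = 6584.1 − 6216.7 = 367.4 ≈ 367 km

367 km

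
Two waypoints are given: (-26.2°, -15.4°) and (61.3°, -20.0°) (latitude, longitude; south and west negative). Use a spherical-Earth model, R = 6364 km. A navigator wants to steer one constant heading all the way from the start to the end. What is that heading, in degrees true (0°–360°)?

Meridional parts: M(φ₁)=-0.4741, M(φ₂)=+1.3633 → ΔM = +1.8374;  Δλ = -0.0803 rad
tan C = Δλ / ΔM = -0.0437 → C = 357.50°

357.5°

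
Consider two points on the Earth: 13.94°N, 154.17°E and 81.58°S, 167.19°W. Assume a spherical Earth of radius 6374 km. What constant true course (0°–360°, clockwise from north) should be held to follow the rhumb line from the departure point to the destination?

Meridional parts: M(φ₁)=+0.2457, M(φ₂)=-2.6090 → ΔM = -2.8547;  Δλ = +0.6744 rad
tan C = Δλ / ΔM = -0.2362 → C = 166.71°

166.7°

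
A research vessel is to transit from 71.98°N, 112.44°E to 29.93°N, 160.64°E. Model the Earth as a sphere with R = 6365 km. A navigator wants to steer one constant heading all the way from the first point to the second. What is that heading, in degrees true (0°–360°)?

Meridional parts: M(φ₁)=+1.8416, M(φ₂)=+0.5479 → ΔM = -1.2937;  Δλ = +0.8412 rad
tan C = Δλ / ΔM = -0.6503 → C = 146.97°

147.0°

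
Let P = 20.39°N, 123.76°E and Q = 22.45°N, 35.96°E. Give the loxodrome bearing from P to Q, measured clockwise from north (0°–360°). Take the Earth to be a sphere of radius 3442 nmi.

Δψ = ln[tan(π/4+φ₂/2)/tan(π/4+φ₁/2)] = +0.0386
Δλ = -1.5324 rad (taken the short way round)
course = atan2(Δλ, Δψ) = 271.44°

271.4°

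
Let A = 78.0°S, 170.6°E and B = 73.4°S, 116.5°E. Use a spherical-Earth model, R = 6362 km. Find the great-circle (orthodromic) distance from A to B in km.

Haversine: a = sin²(Δφ/2)+cos φ₁ cos φ₂ sin²(Δλ/2) = 0.01389;  σ = 2·atan2(√a,√(1−a))
σ = 13.539° → d = Rσ = 6362·0.23630 = 1503 km

1503 km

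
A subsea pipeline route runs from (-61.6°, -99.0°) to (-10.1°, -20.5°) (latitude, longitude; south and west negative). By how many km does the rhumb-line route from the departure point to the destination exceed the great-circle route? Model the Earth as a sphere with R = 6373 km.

290 km

Great circle: cos σ = sin φ₁ sin φ₂ + cos φ₁ cos φ₂ cos Δλ,  σ = 1.3206 rad → d_gc = 8416.04 km
Rhumb line: Δψ = +1.1970, q = Δφ/Δψ = 0.7509, d_rh = R√(Δφ²+q²Δλ²) = 8706.46 km
Excess = 8706.46 − 8416.04 = 290.42 ≈ 290 km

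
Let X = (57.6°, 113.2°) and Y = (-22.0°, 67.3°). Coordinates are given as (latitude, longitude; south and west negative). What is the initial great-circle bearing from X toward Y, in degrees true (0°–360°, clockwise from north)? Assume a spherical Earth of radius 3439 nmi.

221.8°

N = sin Δλ·cos φ₂ = -0.6658;  D = cos φ₁ sin φ₂ − sin φ₁ cos φ₂ cos Δλ = -0.7455
initial course = atan2(N, D) = 221.77°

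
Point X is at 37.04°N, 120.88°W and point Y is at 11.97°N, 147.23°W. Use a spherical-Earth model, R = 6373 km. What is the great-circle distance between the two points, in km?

cos σ = sin φ₁ sin φ₂ + cos φ₁ cos φ₂ cos Δλ
      = sin(37.04°)sin(11.97°) + cos(37.04°)cos(11.97°)cos(-26.35°) = 0.8247
σ = 34.446° → d = Rσ = 6373·0.60120 = 3831 km

3831 km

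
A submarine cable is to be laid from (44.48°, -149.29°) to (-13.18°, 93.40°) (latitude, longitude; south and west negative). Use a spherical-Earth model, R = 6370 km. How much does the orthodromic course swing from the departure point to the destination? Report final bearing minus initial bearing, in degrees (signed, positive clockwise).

Initial bearing θ₁ = atan2(sin Δλ cos φ₂, cos φ₁ sin φ₂ − sin φ₁ cos φ₂ cos Δλ) = 279.86°
Final bearing θ₂ = (initial bearing from the destination back to the start) + 180° = 226.22°
Δθ = θ₂ − θ₁ = -53.6°

-53.6°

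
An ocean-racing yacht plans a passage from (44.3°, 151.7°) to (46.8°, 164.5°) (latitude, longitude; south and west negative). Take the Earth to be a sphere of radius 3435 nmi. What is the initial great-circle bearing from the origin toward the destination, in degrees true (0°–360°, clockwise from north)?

69.9°

θ = atan2( sin Δλ·cos φ₂ ,  cos φ₁ sin φ₂ − sin φ₁ cos φ₂ cos Δλ )
  = atan2(+0.1517, +0.0555) = 69.90°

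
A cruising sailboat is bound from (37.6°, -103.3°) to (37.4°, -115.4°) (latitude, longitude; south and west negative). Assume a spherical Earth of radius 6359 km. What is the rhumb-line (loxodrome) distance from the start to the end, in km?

1066 km

Δψ = ln[tan(π/4+φ₂/2)/tan(π/4+φ₁/2)] = -0.0044;  Δφ = -0.0035 rad,  Δλ = -0.2112 rad
q = Δφ/Δψ = 0.7934
d = R·√(Δφ² + q²Δλ²) = 6359·0.16758 = 1066 km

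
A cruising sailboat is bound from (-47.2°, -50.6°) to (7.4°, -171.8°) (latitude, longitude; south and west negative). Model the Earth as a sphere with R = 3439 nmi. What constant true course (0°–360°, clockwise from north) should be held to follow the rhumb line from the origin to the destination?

Meridional parts: M(φ₁)=-0.9368, M(φ₂)=+0.1295 → ΔM = +1.0663;  Δλ = -2.1153 rad
tan C = Δλ / ΔM = -1.9839 → C = 296.75°

296.8°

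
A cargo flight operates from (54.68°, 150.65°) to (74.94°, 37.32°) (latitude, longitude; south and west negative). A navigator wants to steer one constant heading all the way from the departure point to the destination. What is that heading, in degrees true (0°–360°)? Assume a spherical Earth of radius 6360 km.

Meridional parts: M(φ₁)=+1.1445, M(φ₂)=+2.0236 → ΔM = +0.8790;  Δλ = -1.9780 rad
tan C = Δλ / ΔM = -2.2502 → C = 293.96°

294.0°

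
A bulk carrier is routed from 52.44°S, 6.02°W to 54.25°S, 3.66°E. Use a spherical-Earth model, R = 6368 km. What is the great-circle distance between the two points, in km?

672 km

cos σ = sin φ₁ sin φ₂ + cos φ₁ cos φ₂ cos Δλ
      = sin(-52.44°)sin(-54.25°) + cos(-52.44°)cos(-54.25°)cos(9.68°) = 0.9944
σ = 6.050° → d = Rσ = 6368·0.10559 = 672 km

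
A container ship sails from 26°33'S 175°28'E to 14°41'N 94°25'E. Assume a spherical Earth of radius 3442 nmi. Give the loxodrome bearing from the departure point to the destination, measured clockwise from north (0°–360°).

Meridional parts: M(φ₁)=-0.4809, M(φ₂)=+0.2591 → ΔM = +0.7400;  Δλ = -1.4146 rad
tan C = Δλ / ΔM = -1.9115 → C = 297.62°

297.6°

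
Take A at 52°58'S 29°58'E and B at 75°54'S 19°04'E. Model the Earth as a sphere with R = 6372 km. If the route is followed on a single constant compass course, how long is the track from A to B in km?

2597 km

Δψ = ln[tan(π/4+φ₂/2)/tan(π/4+φ₁/2)] = -0.9963;  Δφ = -0.4003 rad,  Δλ = -0.1902 rad
q = Δφ/Δψ = 0.4018
d = R·√(Δφ² + q²Δλ²) = 6372·0.40749 = 2597 km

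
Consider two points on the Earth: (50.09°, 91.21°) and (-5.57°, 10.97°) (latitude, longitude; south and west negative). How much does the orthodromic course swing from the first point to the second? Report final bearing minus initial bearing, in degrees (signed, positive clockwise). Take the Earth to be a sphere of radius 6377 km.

-39.7°

Initial bearing θ₁ = atan2(sin Δλ cos φ₂, cos φ₁ sin φ₂ − sin φ₁ cos φ₂ cos Δλ) = 258.94°
Final bearing θ₂ = (initial bearing from the destination back to the start) + 180° = 219.25°
Δθ = θ₂ − θ₁ = -39.7°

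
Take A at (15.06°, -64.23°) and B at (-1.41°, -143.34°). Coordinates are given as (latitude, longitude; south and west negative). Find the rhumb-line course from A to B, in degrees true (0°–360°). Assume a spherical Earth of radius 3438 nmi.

258.1°

Meridional parts: M(φ₁)=+0.2659, M(φ₂)=-0.0246 → ΔM = -0.2905;  Δλ = -1.3807 rad
tan C = Δλ / ΔM = +4.7523 → C = 258.12°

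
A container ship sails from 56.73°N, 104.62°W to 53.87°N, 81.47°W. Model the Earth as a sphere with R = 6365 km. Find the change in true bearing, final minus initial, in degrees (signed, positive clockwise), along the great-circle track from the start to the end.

+19.1°

At departure: θ₁ = atan2(sin Δλ cos φ₂, cos φ₁ sin φ₂ − sin φ₁ cos φ₂ cos Δλ) = 92.52°
At arrival: θ₂ = atan2(sin Δλ cos φ₁, −cos φ₂ sin φ₁ + sin φ₂ cos φ₁ cos Δλ) = 111.64°
Δθ = θ₂ − θ₁ = +19.1°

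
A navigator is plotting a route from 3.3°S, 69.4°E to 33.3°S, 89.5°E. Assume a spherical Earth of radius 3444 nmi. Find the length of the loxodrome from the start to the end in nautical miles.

Rhumb course C = atan2(Δλ, Δψ) with Δψ = ln[tan(π/4+φ₂/2)/tan(π/4+φ₁/2)] = -0.5594, Δλ = +0.3508 → C = 147.91°
d = R·|Δφ| / |cos C| = 3444·0.52360 / 0.84717 = 2129 nmi

2129 nmi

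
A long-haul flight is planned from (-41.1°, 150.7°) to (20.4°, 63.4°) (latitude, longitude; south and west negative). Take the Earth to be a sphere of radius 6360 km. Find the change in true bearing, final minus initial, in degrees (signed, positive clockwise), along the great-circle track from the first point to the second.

At departure: θ₁ = atan2(sin Δλ cos φ₂, cos φ₁ sin φ₂ − sin φ₁ cos φ₂ cos Δλ) = 287.30°
At arrival: θ₂ = atan2(sin Δλ cos φ₁, −cos φ₂ sin φ₁ + sin φ₂ cos φ₁ cos Δλ) = 309.86°
Δθ = θ₂ − θ₁ = +22.6°

+22.6°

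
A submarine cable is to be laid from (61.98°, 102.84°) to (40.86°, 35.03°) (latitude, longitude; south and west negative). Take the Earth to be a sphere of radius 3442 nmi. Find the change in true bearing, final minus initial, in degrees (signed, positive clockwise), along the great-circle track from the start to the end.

At departure: θ₁ = atan2(sin Δλ cos φ₂, cos φ₁ sin φ₂ − sin φ₁ cos φ₂ cos Δλ) = 274.50°
At arrival: θ₂ = atan2(sin Δλ cos φ₁, −cos φ₂ sin φ₁ + sin φ₂ cos φ₁ cos Δλ) = 218.26°
Δθ = θ₂ − θ₁ = -56.2°

-56.2°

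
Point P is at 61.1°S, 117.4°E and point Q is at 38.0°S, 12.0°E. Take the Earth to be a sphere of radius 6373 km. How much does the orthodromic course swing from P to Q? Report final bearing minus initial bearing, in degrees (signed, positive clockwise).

+91.1°

At departure: θ₁ = atan2(sin Δλ cos φ₂, cos φ₁ sin φ₂ − sin φ₁ cos φ₂ cos Δλ) = 237.67°
At arrival: θ₂ = atan2(sin Δλ cos φ₁, −cos φ₂ sin φ₁ + sin φ₂ cos φ₁ cos Δλ) = 328.79°
Δθ = θ₂ − θ₁ = +91.1°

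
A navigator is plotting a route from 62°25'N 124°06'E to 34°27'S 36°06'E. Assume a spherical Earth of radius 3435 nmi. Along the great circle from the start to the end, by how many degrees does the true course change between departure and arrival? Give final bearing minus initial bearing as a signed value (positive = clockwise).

-38.8°

Initial bearing θ₁ = atan2(sin Δλ cos φ₂, cos φ₁ sin φ₂ − sin φ₁ cos φ₂ cos Δλ) = 250.77°
Final bearing θ₂ = (initial bearing from the destination back to the start) + 180° = 212.02°
Δθ = θ₂ − θ₁ = -38.8°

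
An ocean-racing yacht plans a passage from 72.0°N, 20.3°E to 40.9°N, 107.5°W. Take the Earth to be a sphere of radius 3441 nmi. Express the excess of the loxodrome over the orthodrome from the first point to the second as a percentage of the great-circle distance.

Great circle: σ = 1.0707 rad → d_gc = Rσ = 3684.2 nmi
Rhumb: Δφ = -0.5428, Δλ = -2.2305, Δψ = -1.0592, q = Δφ/Δψ = 0.5125 → d_rh = R√(Δφ²+q²Δλ²) = 4354.3 nmi
Excess = (4354.3 − 3684.2) / 3684.2 = 670.1 / 3684.2 = 18.19% ≈ 18.2%

18.2%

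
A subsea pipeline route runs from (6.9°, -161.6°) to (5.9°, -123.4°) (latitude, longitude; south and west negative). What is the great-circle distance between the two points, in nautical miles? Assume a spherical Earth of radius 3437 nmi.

cos σ = sin φ₁ sin φ₂ + cos φ₁ cos φ₂ cos Δλ
      = sin(6.90°)sin(5.90°) + cos(6.90°)cos(5.90°)cos(38.20°) = 0.7884
σ = 37.965° → d = Rσ = 3437·0.66262 = 2277 nmi

2277 nmi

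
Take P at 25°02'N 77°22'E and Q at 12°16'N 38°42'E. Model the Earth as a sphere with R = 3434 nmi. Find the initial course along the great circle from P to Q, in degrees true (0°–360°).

257.9°

N = sin Δλ·cos φ₂ = -0.6105;  D = cos φ₁ sin φ₂ − sin φ₁ cos φ₂ cos Δλ = -0.1303
initial course = atan2(N, D) = 257.95°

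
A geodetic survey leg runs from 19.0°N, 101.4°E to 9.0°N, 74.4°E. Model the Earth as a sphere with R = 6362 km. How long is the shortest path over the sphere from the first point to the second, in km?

cos σ = sin φ₁ sin φ₂ + cos φ₁ cos φ₂ cos Δλ
      = sin(19.00°)sin(9.00°) + cos(19.00°)cos(9.00°)cos(-27.00°) = 0.8830
σ = 27.991° → d = Rσ = 6362·0.48854 = 3108 km

3108 km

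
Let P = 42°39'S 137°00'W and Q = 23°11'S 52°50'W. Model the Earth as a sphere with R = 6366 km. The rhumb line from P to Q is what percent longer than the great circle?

3.2%

Great circle: σ = 1.2287 rad → d_gc = Rσ = 7822.1 km
Rhumb: Δφ = +0.3398, Δλ = +1.4690, Δψ = +0.4084, q = Δφ/Δψ = 0.8320 → d_rh = R√(Δφ²+q²Δλ²) = 8075.4 km
Excess = (8075.4 − 7822.1) / 7822.1 = 253.3 / 7822.1 = 3.24% ≈ 3.2%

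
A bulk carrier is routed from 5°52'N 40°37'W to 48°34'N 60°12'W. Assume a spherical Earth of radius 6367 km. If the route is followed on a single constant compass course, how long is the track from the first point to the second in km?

5098 km

Δψ = ln[tan(π/4+φ₂/2)/tan(π/4+φ₁/2)] = +0.8698;  Δφ = +0.7453 rad,  Δλ = -0.3418 rad
q = Δφ/Δψ = 0.8569
d = R·√(Δφ² + q²Δλ²) = 6367·0.80074 = 5098 km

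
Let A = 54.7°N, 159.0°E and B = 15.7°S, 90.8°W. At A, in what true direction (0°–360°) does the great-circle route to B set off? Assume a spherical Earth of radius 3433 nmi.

82.8°

θ = atan2( sin Δλ·cos φ₂ ,  cos φ₁ sin φ₂ − sin φ₁ cos φ₂ cos Δλ )
  = atan2(+0.9035, +0.1149) = 82.75°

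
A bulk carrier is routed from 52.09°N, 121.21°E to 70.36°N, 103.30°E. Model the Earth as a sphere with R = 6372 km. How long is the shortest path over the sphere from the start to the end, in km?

cos σ = sin φ₁ sin φ₂ + cos φ₁ cos φ₂ cos Δλ
      = sin(52.09°)sin(70.36°) + cos(52.09°)cos(70.36°)cos(-17.91°) = 0.9396
σ = 20.018° → d = Rσ = 6372·0.34939 = 2226 km

2226 km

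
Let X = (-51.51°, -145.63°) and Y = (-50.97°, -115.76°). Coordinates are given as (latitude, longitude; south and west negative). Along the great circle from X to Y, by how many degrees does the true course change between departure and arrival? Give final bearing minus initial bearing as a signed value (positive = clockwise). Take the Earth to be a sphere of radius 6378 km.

-23.5°

Initial bearing θ₁ = atan2(sin Δλ cos φ₂, cos φ₁ sin φ₂ − sin φ₁ cos φ₂ cos Δλ) = 100.13°
Final bearing θ₂ = (initial bearing from the destination back to the start) + 180° = 76.63°
Δθ = θ₂ − θ₁ = -23.5°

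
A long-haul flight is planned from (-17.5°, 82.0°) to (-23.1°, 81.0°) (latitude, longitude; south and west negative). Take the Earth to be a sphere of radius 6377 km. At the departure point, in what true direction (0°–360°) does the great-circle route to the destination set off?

N = sin Δλ·cos φ₂ = -0.0161;  D = cos φ₁ sin φ₂ − sin φ₁ cos φ₂ cos Δλ = -0.0976
initial course = atan2(N, D) = 189.34°

189.3°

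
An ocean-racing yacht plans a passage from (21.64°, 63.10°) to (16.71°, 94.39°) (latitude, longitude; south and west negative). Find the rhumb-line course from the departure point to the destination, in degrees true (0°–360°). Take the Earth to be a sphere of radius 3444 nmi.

99.5°

Meridional parts: M(φ₁)=+0.3870, M(φ₂)=+0.2959 → ΔM = -0.0911;  Δλ = +0.5461 rad
tan C = Δλ / ΔM = -5.9924 → C = 99.47°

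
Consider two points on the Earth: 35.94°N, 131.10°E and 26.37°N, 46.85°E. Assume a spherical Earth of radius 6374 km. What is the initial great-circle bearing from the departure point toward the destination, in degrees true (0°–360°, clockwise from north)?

289.0°

θ = atan2( sin Δλ·cos φ₂ ,  cos φ₁ sin φ₂ − sin φ₁ cos φ₂ cos Δλ )
  = atan2(-0.8914, +0.3069) = 289.00°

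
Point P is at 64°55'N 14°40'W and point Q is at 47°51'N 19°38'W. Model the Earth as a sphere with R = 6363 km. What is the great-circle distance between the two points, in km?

Haversine: a = sin²(Δφ/2)+cos φ₁ cos φ₂ sin²(Δλ/2) = 0.02255;  σ = 2·atan2(√a,√(1−a))
σ = 17.274° → d = Rσ = 6363·0.30149 = 1918 km

1918 km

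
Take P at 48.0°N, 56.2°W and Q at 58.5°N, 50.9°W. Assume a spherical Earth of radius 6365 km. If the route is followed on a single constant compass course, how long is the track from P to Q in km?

Δψ = ln[tan(π/4+φ₂/2)/tan(π/4+φ₁/2)] = +0.3083;  Δφ = +0.1833 rad,  Δλ = +0.0925 rad
q = Δφ/Δψ = 0.5945
d = R·√(Δφ² + q²Δλ²) = 6365·0.19133 = 1218 km

1218 km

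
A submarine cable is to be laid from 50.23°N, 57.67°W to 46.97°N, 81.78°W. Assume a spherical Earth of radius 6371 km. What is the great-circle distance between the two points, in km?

cos σ = sin φ₁ sin φ₂ + cos φ₁ cos φ₂ cos Δλ
      = sin(50.23°)sin(46.97°) + cos(50.23°)cos(46.97°)cos(-24.11°) = 0.9603
σ = 16.199° → d = Rσ = 6371·0.28272 = 1801 km

1801 km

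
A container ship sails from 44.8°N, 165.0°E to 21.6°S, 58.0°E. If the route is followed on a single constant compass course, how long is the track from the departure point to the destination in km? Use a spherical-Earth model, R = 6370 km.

Δψ = ln[tan(π/4+φ₂/2)/tan(π/4+φ₁/2)] = -1.2627;  Δφ = -1.1589 rad,  Δλ = -1.8675 rad
q = Δφ/Δψ = 0.9178
d = R·√(Δφ² + q²Δλ²) = 6370·2.06901 = 13180 km

13180 km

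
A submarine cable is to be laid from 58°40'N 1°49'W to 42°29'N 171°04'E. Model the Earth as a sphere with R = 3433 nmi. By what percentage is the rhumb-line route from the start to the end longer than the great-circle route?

Great circle: σ = 1.3732 rad → d_gc = Rσ = 4714.1 nmi
Rhumb: Δφ = -0.2825, Δλ = +3.0174, Δψ = -0.4508, q = Δφ/Δψ = 0.6266 → d_rh = R√(Δφ²+q²Δλ²) = 6562.9 nmi
Excess = (6562.9 − 4714.1) / 4714.1 = 1848.8 / 4714.1 = 39.22% ≈ 39.2%

39.2%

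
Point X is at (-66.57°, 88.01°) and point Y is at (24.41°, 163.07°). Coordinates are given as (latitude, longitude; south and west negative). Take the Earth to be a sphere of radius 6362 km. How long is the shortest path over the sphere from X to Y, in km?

Haversine: a = sin²(Δφ/2)+cos φ₁ cos φ₂ sin²(Δλ/2) = 0.64292;  σ = 2·atan2(√a,√(1−a))
σ = 106.609° → d = Rσ = 6362·1.86068 = 11838 km

11838 km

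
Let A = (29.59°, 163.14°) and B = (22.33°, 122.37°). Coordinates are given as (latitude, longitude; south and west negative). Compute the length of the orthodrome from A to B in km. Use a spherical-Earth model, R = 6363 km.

4129 km

Haversine: a = sin²(Δφ/2)+cos φ₁ cos φ₂ sin²(Δλ/2) = 0.10160;  σ = 2·atan2(√a,√(1−a))
σ = 37.175° → d = Rσ = 6363·0.64883 = 4129 km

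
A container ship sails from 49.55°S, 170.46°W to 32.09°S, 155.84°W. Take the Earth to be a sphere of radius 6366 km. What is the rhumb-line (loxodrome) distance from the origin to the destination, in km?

Rhumb course C = atan2(Δλ, Δψ) with Δψ = ln[tan(π/4+φ₂/2)/tan(π/4+φ₁/2)] = +0.4066, Δλ = +0.2552 → C = 32.11°
d = R·|Δφ| / |cos C| = 6366·0.30473 / 0.84704 = 2290 km

2290 km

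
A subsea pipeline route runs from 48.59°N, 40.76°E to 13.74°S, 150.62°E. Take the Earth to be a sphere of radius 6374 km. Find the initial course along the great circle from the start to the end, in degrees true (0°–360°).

N = sin Δλ·cos φ₂ = +0.9136;  D = cos φ₁ sin φ₂ − sin φ₁ cos φ₂ cos Δλ = +0.0904
initial course = atan2(N, D) = 84.35°

84.3°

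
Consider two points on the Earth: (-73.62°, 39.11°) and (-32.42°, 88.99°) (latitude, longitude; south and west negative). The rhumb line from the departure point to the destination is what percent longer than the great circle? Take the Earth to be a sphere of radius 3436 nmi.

2.1%

Great circle: σ = 0.8396 rad → d_gc = Rσ = 2884.9 nmi
Rhumb: Δφ = +0.7191, Δλ = +0.8706, Δψ = +1.3398, q = Δφ/Δψ = 0.5367 → d_rh = R√(Δφ²+q²Δλ²) = 2946.5 nmi
Excess = (2946.5 − 2884.9) / 2884.9 = 61.6 / 2884.9 = 2.14% ≈ 2.1%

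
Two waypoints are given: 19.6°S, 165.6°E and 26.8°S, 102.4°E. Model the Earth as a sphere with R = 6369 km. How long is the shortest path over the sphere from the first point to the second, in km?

6444 km

cos σ = sin φ₁ sin φ₂ + cos φ₁ cos φ₂ cos Δλ
      = sin(-19.60°)sin(-26.80°) + cos(-19.60°)cos(-26.80°)cos(-63.20°) = 0.5304
σ = 57.969° → d = Rσ = 6369·1.01175 = 6444 km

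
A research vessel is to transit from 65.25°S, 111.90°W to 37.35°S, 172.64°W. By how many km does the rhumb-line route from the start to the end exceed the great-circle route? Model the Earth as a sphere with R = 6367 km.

152 km

Great circle: cos σ = sin φ₁ sin φ₂ + cos φ₁ cos φ₂ cos Δλ,  σ = 0.7761 rad → d_gc = 4941.7 km
Rhumb line: Δψ = +0.8132, q = Δφ/Δψ = 0.5988, d_rh = R√(Δφ²+q²Δλ²) = 5094.1 km
Excess = 5094.1 − 4941.7 = 152.4 ≈ 152 km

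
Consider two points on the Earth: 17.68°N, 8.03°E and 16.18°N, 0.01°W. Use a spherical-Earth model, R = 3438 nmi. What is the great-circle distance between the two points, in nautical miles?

Haversine: a = sin²(Δφ/2)+cos φ₁ cos φ₂ sin²(Δλ/2) = 0.00467;  σ = 2·atan2(√a,√(1−a))
σ = 7.836° → d = Rσ = 3438·0.13676 = 470 nmi

470 nmi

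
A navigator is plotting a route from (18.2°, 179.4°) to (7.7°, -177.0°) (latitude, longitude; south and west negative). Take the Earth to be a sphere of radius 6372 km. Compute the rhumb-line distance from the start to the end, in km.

Δψ = ln[tan(π/4+φ₂/2)/tan(π/4+φ₁/2)] = -0.1883;  Δφ = -0.1833 rad,  Δλ = +0.0628 rad
q = Δφ/Δψ = 0.9731
d = R·√(Δφ² + q²Δλ²) = 6372·0.19319 = 1231 km

1231 km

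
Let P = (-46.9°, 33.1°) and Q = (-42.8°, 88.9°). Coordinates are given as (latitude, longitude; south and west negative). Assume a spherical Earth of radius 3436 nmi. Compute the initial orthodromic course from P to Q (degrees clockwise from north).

θ = atan2( sin Δλ·cos φ₂ ,  cos φ₁ sin φ₂ − sin φ₁ cos φ₂ cos Δλ )
  = atan2(+0.6069, -0.1631) = 105.04°

105.0°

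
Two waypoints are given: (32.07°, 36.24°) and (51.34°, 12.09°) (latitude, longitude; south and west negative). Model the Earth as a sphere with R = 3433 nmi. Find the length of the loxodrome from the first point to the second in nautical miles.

1572 nmi

Rhumb course C = atan2(Δλ, Δψ) with Δψ = ln[tan(π/4+φ₂/2)/tan(π/4+φ₁/2)] = +0.4561, Δλ = -0.4215 → C = 317.26°
d = R·|Δφ| / |cos C| = 3433·0.33632 / 0.73443 = 1572 nmi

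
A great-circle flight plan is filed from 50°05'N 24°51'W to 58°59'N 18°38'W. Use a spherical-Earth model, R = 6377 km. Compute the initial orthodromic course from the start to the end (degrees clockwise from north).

θ = atan2( sin Δλ·cos φ₂ ,  cos φ₁ sin φ₂ − sin φ₁ cos φ₂ cos Δλ )
  = atan2(+0.0558, +0.1570) = 19.56°

19.6°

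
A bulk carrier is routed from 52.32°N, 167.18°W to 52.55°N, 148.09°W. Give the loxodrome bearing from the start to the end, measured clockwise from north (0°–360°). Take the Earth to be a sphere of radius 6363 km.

88.9°

Δψ = ln[tan(π/4+φ₂/2)/tan(π/4+φ₁/2)] = +0.0066
Δλ = +0.3332 rad (taken the short way round)
course = atan2(Δλ, Δψ) = 88.87°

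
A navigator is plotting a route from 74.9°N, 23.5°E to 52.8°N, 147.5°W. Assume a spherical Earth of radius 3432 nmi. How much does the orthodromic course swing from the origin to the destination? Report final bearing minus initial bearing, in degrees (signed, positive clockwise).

At departure: θ₁ = atan2(sin Δλ cos φ₂, cos φ₁ sin φ₂ − sin φ₁ cos φ₂ cos Δλ) = 353.12°
At arrival: θ₂ = atan2(sin Δλ cos φ₁, −cos φ₂ sin φ₁ + sin φ₂ cos φ₁ cos Δλ) = 182.96°
Δθ = θ₂ − θ₁ = -170.2°

-170.2°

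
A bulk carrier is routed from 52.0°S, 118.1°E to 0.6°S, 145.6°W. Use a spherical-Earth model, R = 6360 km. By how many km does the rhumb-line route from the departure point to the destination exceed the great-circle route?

Great circle: cos σ = sin φ₁ sin φ₂ + cos φ₁ cos φ₂ cos Δλ,  σ = 1.6301 rad → d_gc = 10367.7 km
Rhumb line: Δψ = +1.0557, q = Δφ/Δψ = 0.8498, d_rh = R√(Δφ²+q²Δλ²) = 10727.0 km
Excess = 10727.0 − 10367.7 = 359.3 ≈ 359 km

359 km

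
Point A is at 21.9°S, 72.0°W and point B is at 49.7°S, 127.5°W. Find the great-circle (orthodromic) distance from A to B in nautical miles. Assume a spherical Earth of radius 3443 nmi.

Haversine: a = sin²(Δφ/2)+cos φ₁ cos φ₂ sin²(Δλ/2) = 0.18781;  σ = 2·atan2(√a,√(1−a))
σ = 51.364° → d = Rσ = 3443·0.89647 = 3087 nmi

3087 nmi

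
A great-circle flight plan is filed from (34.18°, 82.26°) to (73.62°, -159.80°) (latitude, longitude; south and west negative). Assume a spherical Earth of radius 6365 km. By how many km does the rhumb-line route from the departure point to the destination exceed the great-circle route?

Great circle: cos σ = sin φ₁ sin φ₂ + cos φ₁ cos φ₂ cos Δλ,  σ = 1.1267 rad → d_gc = 7171.16 km
Rhumb line: Δψ = +1.3030, q = Δφ/Δψ = 0.5283, d_rh = R√(Δφ²+q²Δλ²) = 8191.70 km
Excess = 8191.70 − 7171.16 = 1020.54 ≈ 1021 km

1021 km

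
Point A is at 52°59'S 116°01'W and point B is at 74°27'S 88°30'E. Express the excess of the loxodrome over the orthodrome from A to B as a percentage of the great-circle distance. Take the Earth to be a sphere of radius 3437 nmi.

32.8%

Great circle: σ = 0.8990 rad → d_gc = Rσ = 3089.9 nmi
Rhumb: Δφ = -0.3747, Δλ = -2.7137, Δψ = -0.8968, q = Δφ/Δψ = 0.4178 → d_rh = R√(Δφ²+q²Δλ²) = 4103.9 nmi
Excess = (4103.9 − 3089.9) / 3089.9 = 1014.0 / 3089.9 = 32.82% ≈ 32.8%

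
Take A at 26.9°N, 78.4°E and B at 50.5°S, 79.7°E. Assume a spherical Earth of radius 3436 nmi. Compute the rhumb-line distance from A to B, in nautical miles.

4642 nmi

Rhumb course C = atan2(Δλ, Δψ) with Δψ = ln[tan(π/4+φ₂/2)/tan(π/4+φ₁/2)] = -1.5121, Δλ = +0.0227 → C = 179.14°
d = R·|Δφ| / |cos C| = 3436·1.35088 / 0.99989 = 4642 nmi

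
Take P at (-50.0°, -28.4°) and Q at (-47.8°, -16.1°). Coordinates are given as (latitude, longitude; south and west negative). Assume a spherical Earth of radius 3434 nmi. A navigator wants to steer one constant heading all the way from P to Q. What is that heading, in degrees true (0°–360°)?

Meridional parts: M(φ₁)=-1.0107, M(φ₂)=-0.9523 → ΔM = +0.0584;  Δλ = +0.2147 rad
tan C = Δλ / ΔM = +3.6745 → C = 74.78°

74.8°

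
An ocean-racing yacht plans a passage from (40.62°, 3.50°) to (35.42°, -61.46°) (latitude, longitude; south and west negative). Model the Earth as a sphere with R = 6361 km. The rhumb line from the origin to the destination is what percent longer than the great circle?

2.2%

Great circle: σ = 0.8774 rad → d_gc = Rσ = 5581.3 km
Rhumb: Δφ = -0.0908, Δλ = -1.1338, Δψ = -0.1153, q = Δφ/Δψ = 0.7872 → d_rh = R√(Δφ²+q²Δλ²) = 5706.4 km
Excess = (5706.4 − 5581.3) / 5581.3 = 125.1 / 5581.3 = 2.24% ≈ 2.2%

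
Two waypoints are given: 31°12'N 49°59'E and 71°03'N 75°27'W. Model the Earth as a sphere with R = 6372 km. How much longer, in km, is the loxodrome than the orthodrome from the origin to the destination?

Great circle: cos σ = sin φ₁ sin φ₂ + cos φ₁ cos φ₂ cos Δλ,  σ = 1.2356 rad → d_gc = 7873.5 km
Rhumb line: Δψ = +1.2168, q = Δφ/Δψ = 0.5716, d_rh = R√(Δφ²+q²Δλ²) = 9122.7 km
Excess = 9122.7 − 7873.5 = 1249.2 ≈ 1249 km

1249 km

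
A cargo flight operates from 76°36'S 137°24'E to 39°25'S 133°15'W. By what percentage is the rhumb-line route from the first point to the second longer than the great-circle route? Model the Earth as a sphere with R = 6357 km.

8.0%

Great circle: σ = 0.9024 rad → d_gc = Rσ = 5736.8 km
Rhumb: Δφ = +0.6490, Δλ = +1.5595, Δψ = +1.3919, q = Δφ/Δψ = 0.4663 → d_rh = R√(Δφ²+q²Δλ²) = 6195.5 km
Excess = (6195.5 − 5736.8) / 5736.8 = 458.7 / 5736.8 = 8.00% ≈ 8.0%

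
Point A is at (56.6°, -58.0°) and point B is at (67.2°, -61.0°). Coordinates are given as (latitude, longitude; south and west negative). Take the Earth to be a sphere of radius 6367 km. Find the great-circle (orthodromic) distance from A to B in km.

Haversine: a = sin²(Δφ/2)+cos φ₁ cos φ₂ sin²(Δλ/2) = 0.00868;  σ = 2·atan2(√a,√(1−a))
σ = 10.691° → d = Rσ = 6367·0.18659 = 1188 km

1188 km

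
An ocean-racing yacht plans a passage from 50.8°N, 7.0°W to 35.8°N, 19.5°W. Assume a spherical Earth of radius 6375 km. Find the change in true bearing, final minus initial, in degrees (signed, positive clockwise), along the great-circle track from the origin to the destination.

-8.7°

Initial bearing θ₁ = atan2(sin Δλ cos φ₂, cos φ₁ sin φ₂ − sin φ₁ cos φ₂ cos Δλ) = 215.74°
Final bearing θ₂ = (initial bearing from the destination back to the start) + 180° = 207.08°
Δθ = θ₂ − θ₁ = -8.7°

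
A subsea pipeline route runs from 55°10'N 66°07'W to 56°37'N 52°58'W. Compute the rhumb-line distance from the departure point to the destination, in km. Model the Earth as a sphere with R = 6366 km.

Rhumb course C = atan2(Δλ, Δψ) with Δψ = ln[tan(π/4+φ₂/2)/tan(π/4+φ₁/2)] = +0.0451, Δλ = +0.2295 → C = 78.87°
d = R·|Δφ| / |cos C| = 6366·0.02531 / 0.19297 = 835 km

835 km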